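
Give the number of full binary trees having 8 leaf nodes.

429

Full binary trees with 8 leaves have 8−1 = 7 internal nodes, so there are C_7 of them.
C_7 = 429.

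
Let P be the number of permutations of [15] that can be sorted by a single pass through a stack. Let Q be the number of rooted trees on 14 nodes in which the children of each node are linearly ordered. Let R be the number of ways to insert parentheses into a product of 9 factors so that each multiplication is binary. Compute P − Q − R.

8950515

By Knuth's characterisation, the stack-sortable permutations of length 15 are the 231-avoiders, numbering C_15. So P = C_15 = 9694845.
A rooted plane tree on 14 nodes has 13 edges, and such trees are counted by C_13. So Q = C_13 = 742900.
Parenthesizations of m factors correspond to full binary trees with m leaves, counted by C_{m−1}; m = 9 gives C_8. So R = C_8 = 1430.
P − Q − R = 9694845 − 742900 − 1430 = 8950515.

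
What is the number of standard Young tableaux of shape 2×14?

Standard Young tableaux of shape 2×n are counted by C_n; here n = 14.
C_14 = C(28,14)/15 = 40116600/15 = 2674440.

2674440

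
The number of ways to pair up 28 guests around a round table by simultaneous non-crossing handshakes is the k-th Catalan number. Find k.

14

With 28 = 2·14 people, non-crossing handshake pairings are non-crossing perfect matchings on a circle, counted by C_14.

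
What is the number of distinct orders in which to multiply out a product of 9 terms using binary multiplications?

1430

Bracketing 9 factors into binary products is counted by C_{9−1} = C_8.
C_8 = 1430.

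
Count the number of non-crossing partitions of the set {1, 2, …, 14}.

2674440

The non-crossing partitions of [14] form a lattice of size C_14.
C_14 = C_13 · 2(2·13+1)/(13+2) = 742900 · 54/15 = 2674440.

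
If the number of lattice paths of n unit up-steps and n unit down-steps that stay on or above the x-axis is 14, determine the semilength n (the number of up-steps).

4

Dyck paths of semilength n are counted by C_n, and C_4 = 14.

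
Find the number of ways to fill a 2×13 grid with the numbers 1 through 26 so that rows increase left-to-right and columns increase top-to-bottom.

742900

Standard Young tableaux of shape 2×n are counted by C_n; here n = 13.
C_13 = C(26,13)/14 = 10400600/14 = 742900.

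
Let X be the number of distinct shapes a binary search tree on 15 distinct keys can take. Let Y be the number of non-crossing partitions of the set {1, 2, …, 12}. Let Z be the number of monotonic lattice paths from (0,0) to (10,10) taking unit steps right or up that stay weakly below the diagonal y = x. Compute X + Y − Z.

9886061

Rooted binary trees with 15 nodes (each child slot possibly empty) number C_15. So X = C_15 = 9694845.
The non-crossing partitions of [12] form a lattice of size C_12. So Y = C_12 = 208012.
Monotone paths in an n×n grid that stay weakly below the diagonal are counted by C_n; here n = 10. So Z = C_10 = 16796.
X + Y − Z = 9694845 + 208012 − 16796 = 9886061.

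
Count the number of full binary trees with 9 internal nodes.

4862

The number of full binary trees on 9 internal nodes is the Catalan number C_9.
C_9 = C(18,9)/10 = 48620/10 = 4862.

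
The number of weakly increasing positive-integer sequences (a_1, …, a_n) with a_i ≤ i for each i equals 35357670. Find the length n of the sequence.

16

Such sub-staircase sequences of length n are counted by C_n. Since C_16 = 35357670, the index is 16.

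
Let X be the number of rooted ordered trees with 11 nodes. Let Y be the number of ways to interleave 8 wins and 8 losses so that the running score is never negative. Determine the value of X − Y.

Rooted ordered (plane) trees on m nodes have m−1 edges and are counted by C_{m−1}; m = 11 gives C_10. So X = C_10 = 16796.
Ballot sequences with n votes each where one side never trails are Dyck words, counted by C_n; here n = 8. So Y = C_8 = 1430.
X − Y = 16796 − 1430 = 15366.

15366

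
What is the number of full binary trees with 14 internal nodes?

The number of full binary trees on 14 internal nodes is the Catalan number C_14.
C_14 = C_13 · 2(2·13+1)/(13+2) = 742900 · 54/15 = 2674440.

2674440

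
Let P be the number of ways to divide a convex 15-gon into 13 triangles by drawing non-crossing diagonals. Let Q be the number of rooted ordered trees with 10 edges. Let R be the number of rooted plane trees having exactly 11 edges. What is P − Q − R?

Triangulations of a convex m-gon are counted by C_{m−2}; with m = 15 this is C_13. So P = C_13 = 742900.
Rooted ordered trees with n edges are counted by C_n; here n = 10. So Q = C_10 = 16796.
A rooted plane tree with 11 edges has 12 nodes, and the count is C_11. So R = C_11 = 58786.
P − Q − R = 742900 − 16796 − 58786 = 667318.

667318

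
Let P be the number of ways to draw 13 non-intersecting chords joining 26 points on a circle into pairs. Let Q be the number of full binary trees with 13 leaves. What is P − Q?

534888

Non-crossing perfect matchings of 2n points on a circle are counted by C_n; with 26 points, n = 13. So P = C_13 = 742900.
A full binary tree with L leaves has L−1 internal nodes and is counted by C_{L−1}; L = 13 gives C_12. So Q = C_12 = 208012.
P − Q = 742900 − 208012 = 534888.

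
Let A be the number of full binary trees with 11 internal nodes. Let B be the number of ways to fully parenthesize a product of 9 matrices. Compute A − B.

Full binary trees with n internal nodes are counted by C_n; here n = 11. So A = C_11 = 58786.
Parenthesizations of m factors correspond to full binary trees with m leaves, counted by C_{m−1}; m = 9 gives C_8. So B = C_8 = 1430.
A − B = 58786 − 1430 = 57356.

57356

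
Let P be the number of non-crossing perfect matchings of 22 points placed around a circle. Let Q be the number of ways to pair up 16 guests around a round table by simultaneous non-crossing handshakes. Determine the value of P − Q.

Pairing 22 circle points by 11 non-crossing chords gives C_11 matchings. So P = C_11 = 58786.
Non-crossing handshake pairings of 2n people are counted by C_n; 16 people gives n = 8. So Q = C_8 = 1430.
P − Q = 58786 − 1430 = 57356.

57356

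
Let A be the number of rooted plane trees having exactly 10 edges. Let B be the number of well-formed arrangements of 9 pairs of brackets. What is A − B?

11934

Rooted ordered trees with n edges are counted by C_n; here n = 10. So A = C_10 = 16796.
A balanced arrangement of 9 bracket pairs is a Dyck word of semilength 9, so the count is C_9. So B = C_9 = 4862.
A − B = 16796 − 4862 = 11934.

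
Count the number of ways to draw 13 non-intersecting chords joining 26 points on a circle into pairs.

742900

Pairing 26 circle points by 13 non-crossing chords gives C_13 matchings.
C_13 = C_12 · 2(2·12+1)/(12+2) = 208012 · 50/14 = 742900.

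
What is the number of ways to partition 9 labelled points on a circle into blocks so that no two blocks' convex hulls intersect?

4862

Non-crossing partitions of an n-element set are counted by C_n; here n = 9.
C_9 = 4862.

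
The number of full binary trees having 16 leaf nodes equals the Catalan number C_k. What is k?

A full binary tree with L leaves has L−1 internal nodes and is counted by C_{L−1}; L = 16 gives C_15.

15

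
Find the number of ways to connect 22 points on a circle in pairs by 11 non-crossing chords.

Pairing 22 circle points by 11 non-crossing chords gives C_11 matchings.
C_11 = 58786.

58786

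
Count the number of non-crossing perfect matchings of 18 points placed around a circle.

4862

Pairing 18 circle points by 9 non-crossing chords gives C_9 matchings.
C_9 = C(18,9)/10 = 48620/10 = 4862.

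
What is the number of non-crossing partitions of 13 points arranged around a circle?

742900

The non-crossing partitions of [13] form a lattice of size C_13.
C_13 = 742900.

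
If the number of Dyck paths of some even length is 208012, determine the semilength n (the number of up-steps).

Dyck paths of semilength n are counted by C_n. The Catalan number equal to 208012 is C_12.

12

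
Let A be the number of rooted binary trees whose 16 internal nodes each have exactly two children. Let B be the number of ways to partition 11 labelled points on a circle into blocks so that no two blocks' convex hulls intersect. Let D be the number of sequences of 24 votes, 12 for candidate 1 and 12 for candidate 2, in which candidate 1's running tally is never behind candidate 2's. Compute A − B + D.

35506896

The number of full binary trees on 16 internal nodes is the Catalan number C_16. So A = C_16 = 35357670.
The non-crossing partitions of [11] form a lattice of size C_11. So B = C_11 = 58786.
Reading a vote for the leader as '(' and for the other as ')' turns such a sequence into a balanced string of 12 pairs, so the count is C_12. So D = C_12 = 208012.
A − B + D = 35357670 − 58786 + 208012 = 35506896.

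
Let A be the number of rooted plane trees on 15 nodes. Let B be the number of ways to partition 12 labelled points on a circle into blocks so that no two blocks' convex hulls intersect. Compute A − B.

2466428

A rooted plane tree on 15 nodes has 14 edges, and such trees are counted by C_14. So A = C_14 = 2674440.
The non-crossing partitions of [12] form a lattice of size C_12. So B = C_12 = 208012.
A − B = 2674440 − 208012 = 2466428.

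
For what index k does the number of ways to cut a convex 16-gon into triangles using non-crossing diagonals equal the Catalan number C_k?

Triangulations of a convex m-gon are counted by C_{m−2}; with m = 16 this is C_14.

14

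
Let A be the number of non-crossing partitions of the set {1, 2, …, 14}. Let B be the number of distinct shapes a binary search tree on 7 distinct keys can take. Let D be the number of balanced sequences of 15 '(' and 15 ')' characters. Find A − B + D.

12368856

The non-crossing partitions of [14] form a lattice of size C_14. So A = C_14 = 2674440.
Rooted binary trees with 7 nodes (each child slot possibly empty) number C_7. So B = C_7 = 429.
A balanced arrangement of 15 bracket pairs is a Dyck word of semilength 15, so the count is C_15. So D = C_15 = 9694845.
A − B + D = 2674440 − 429 + 9694845 = 12368856.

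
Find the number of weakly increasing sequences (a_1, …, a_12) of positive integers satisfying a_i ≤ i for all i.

208012

Weakly increasing sequences with a_i ≤ i biject with Dyck paths of semilength 12, so there are C_12.
C_12 = C_11 · 2(2·11+1)/(11+2) = 58786 · 46/13 = 208012.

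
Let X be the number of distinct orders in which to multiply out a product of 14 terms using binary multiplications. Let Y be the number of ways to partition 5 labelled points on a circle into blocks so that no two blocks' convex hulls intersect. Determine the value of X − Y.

Ways to associate a product of 14 factors correspond to binary trees on 14 leaves, so the count is C_13. So X = C_13 = 742900.
The non-crossing partitions of [5] form a lattice of size C_5. So Y = C_5 = 42.
X − Y = 742900 − 42 = 742858.

742858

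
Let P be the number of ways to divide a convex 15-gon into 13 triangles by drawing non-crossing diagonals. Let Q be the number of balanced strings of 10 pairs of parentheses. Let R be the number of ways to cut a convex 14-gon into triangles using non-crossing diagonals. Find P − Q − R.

The number of triangulations of a 15-gon is the Catalan number C_13 (index = sides − 2). So P = C_13 = 742900.
A balanced arrangement of 10 bracket pairs is a Dyck word of semilength 10, so the count is C_10. So Q = C_10 = 16796.
The number of triangulations of a 14-gon is the Catalan number C_12 (index = sides − 2). So R = C_12 = 208012.
P − Q − R = 742900 − 16796 − 208012 = 518092.

518092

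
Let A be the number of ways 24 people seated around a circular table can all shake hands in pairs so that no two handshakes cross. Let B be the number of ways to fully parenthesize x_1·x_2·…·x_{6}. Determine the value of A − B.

Non-crossing handshake pairings of 2n people are counted by C_n; 24 people gives n = 12. So A = C_12 = 208012.
Bracketing 6 factors into binary products is counted by C_{6−1} = C_5. So B = C_5 = 42.
A − B = 208012 − 42 = 207970.

207970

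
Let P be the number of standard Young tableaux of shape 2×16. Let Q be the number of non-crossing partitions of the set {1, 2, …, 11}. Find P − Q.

35298884

By the hook-length formula (or a Dyck-path bijection), SYT of shape 2×16 number C_16. So P = C_16 = 35357670.
Non-crossing partitions of an n-element set are counted by C_n; here n = 11. So Q = C_11 = 58786.
P − Q = 35357670 − 58786 = 35298884.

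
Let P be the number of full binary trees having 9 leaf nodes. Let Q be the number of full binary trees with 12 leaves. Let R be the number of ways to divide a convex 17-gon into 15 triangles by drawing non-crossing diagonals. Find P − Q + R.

9637489

Full binary trees with 9 leaves have 9−1 = 8 internal nodes, so there are C_8 of them. So P = C_8 = 1430.
A full binary tree with L leaves has L−1 internal nodes and is counted by C_{L−1}; L = 12 gives C_11. So Q = C_11 = 58786.
The number of triangulations of a 17-gon is the Catalan number C_15 (index = sides − 2). So R = C_15 = 9694845.
P − Q + R = 1430 − 58786 + 9694845 = 9637489.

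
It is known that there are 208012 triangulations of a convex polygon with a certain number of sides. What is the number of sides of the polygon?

Triangulations of a convex m-gon are counted by C_{m−2}. The Catalan number equal to 208012 is C_12.
So m − 2 = 12, giving m = 14 sides.

14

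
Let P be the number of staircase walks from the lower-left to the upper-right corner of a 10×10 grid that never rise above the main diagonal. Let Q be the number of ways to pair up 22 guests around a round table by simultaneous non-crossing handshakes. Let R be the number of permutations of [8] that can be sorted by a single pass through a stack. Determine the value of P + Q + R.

77012

Monotone paths in an n×n grid that stay weakly below the diagonal are counted by C_n; here n = 10. So P = C_10 = 16796.
With 22 = 2·11 people, non-crossing handshake pairings are non-crossing perfect matchings on a circle, counted by C_11. So Q = C_11 = 58786.
By Knuth's characterisation, the stack-sortable permutations of length 8 are the 231-avoiders, numbering C_8. So R = C_8 = 1430.
P + Q + R = 16796 + 58786 + 1430 = 77012.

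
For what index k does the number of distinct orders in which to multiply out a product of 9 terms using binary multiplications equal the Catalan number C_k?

Parenthesizations of m factors correspond to full binary trees with m leaves, counted by C_{m−1}; m = 9 gives C_8.

8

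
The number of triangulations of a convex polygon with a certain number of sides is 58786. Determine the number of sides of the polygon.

13

Triangulations of a convex m-gon are counted by C_{m−2}; 58786 = C_11.
So m − 2 = 11, giving m = 13 sides.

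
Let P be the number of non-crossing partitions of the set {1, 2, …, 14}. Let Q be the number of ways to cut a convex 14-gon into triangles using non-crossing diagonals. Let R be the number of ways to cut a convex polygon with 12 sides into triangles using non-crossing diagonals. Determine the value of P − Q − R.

2449632

Non-crossing partitions of an n-element set are counted by C_n; here n = 14. So P = C_14 = 2674440.
The number of triangulations of a 14-gon is the Catalan number C_12 (index = sides − 2). So Q = C_12 = 208012.
A convex 12-gon is triangulated into 10 triangles, and the number of such triangulations is the Catalan number C_{12−2} = C_10. So R = C_10 = 16796.
P − Q − R = 2674440 − 208012 − 16796 = 2449632.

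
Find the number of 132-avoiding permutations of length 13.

Permutations of [n] avoiding any single length-3 pattern are counted by C_n; here n = 13.
C_13 = C(26,13)/14 = 10400600/14 = 742900.

742900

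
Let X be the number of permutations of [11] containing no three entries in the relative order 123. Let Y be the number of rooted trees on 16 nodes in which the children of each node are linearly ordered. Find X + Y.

Permutations of [n] avoiding any single length-3 pattern are counted by C_n; here n = 11. So X = C_11 = 58786.
A rooted plane tree on 16 nodes has 15 edges, and such trees are counted by C_15. So Y = C_15 = 9694845.
X + Y = 58786 + 9694845 = 9753631.

9753631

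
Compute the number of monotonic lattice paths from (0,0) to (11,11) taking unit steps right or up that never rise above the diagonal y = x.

58786

Monotone paths in an n×n grid that stay weakly below the diagonal are counted by C_n; here n = 11.
C_11 = C(22,11)/12 = 705432/12 = 58786.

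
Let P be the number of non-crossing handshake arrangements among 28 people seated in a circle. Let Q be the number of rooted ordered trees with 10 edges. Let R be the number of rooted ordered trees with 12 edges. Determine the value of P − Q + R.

2865656

Non-crossing handshake pairings of 2n people are counted by C_n; 28 people gives n = 14. So P = C_14 = 2674440.
Rooted ordered trees with n edges are counted by C_n; here n = 10. So Q = C_10 = 16796.
Rooted ordered trees with n edges are counted by C_n; here n = 12. So R = C_12 = 208012.
P − Q + R = 2674440 − 16796 + 208012 = 2865656.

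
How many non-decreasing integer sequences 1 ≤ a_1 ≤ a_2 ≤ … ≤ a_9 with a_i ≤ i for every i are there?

4862

Such sub-staircase sequences of length n are counted by C_n; here n = 9.
C_9 = C_8 · 2(2·8+1)/(8+2) = 1430 · 34/10 = 4862.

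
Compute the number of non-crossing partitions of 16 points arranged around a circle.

35357670

Non-crossing partitions of an n-element set are counted by C_n; here n = 16.
C_16 = C(32,16)/17 = 601080390/17 = 35357670.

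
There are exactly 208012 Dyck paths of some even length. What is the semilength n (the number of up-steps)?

Dyck paths of semilength n are counted by C_n; 208012 = C_12.

12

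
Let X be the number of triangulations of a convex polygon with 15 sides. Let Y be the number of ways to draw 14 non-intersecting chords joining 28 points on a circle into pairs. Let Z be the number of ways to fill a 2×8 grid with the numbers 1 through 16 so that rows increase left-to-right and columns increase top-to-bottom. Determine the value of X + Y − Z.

3415910

Triangulations of a convex m-gon are counted by C_{m−2}; with m = 15 this is C_13. So X = C_13 = 742900.
Pairing 28 circle points by 14 non-crossing chords gives C_14 matchings. So Y = C_14 = 2674440.
Standard Young tableaux of shape 2×n are counted by C_n; here n = 8. So Z = C_8 = 1430.
X + Y − Z = 742900 + 2674440 − 1430 = 3415910.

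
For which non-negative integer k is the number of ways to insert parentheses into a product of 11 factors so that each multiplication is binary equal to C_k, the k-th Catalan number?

Bracketing 11 factors into binary products is counted by C_{11−1} = C_10.

10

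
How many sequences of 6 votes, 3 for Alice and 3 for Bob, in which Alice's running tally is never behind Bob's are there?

Reading a vote for the leader as '(' and for the other as ')' turns such a sequence into a balanced string of 3 pairs, so the count is C_3.
C_3 = C(6,3)/4 = 20/4 = 5.

5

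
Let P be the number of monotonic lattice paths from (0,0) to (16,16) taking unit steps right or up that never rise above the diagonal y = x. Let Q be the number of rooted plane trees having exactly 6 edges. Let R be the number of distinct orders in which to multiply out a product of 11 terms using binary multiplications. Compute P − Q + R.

Sub-diagonal monotone paths from (0,0) to (16,16) biject with Dyck paths of semilength 16, giving C_16. So P = C_16 = 35357670.
A rooted plane tree with 6 edges has 7 nodes, and the count is C_6. So Q = C_6 = 132.
Bracketing 11 factors into binary products is counted by C_{11−1} = C_10. So R = C_10 = 16796.
P − Q + R = 35357670 − 132 + 16796 = 35374334.

35374334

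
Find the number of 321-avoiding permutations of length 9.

4862

For any fixed pattern of length 3, the pattern-avoiding permutations of [9] number C_9.
C_9 = C(18,9)/10 = 48620/10 = 4862.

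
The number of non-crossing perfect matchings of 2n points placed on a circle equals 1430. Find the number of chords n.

Non-crossing pairings of 2n points on a circle are counted by C_n, and C_8 = 1430.

8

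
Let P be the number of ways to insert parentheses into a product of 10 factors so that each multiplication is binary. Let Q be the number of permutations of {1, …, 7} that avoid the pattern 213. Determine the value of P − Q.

Ways to associate a product of 10 factors correspond to binary trees on 10 leaves, so the count is C_9. So P = C_9 = 4862.
For any fixed pattern of length 3, the pattern-avoiding permutations of [7] number C_7. So Q = C_7 = 429.
P − Q = 4862 − 429 = 4433.

4433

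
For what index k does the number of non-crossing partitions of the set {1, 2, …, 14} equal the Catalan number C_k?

The non-crossing partitions of [14] form a lattice of size C_14.

14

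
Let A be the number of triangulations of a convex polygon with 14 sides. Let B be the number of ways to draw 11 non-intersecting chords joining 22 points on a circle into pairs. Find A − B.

149226

The number of triangulations of a 14-gon is the Catalan number C_12 (index = sides − 2). So A = C_12 = 208012.
Pairing 22 circle points by 11 non-crossing chords gives C_11 matchings. So B = C_11 = 58786.
A − B = 208012 − 58786 = 149226.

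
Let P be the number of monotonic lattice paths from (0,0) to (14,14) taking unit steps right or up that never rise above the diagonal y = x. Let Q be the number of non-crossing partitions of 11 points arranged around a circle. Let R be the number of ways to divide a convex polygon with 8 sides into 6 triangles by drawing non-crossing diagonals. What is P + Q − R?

2733094

Monotone paths in an n×n grid that stay weakly below the diagonal are counted by C_n; here n = 14. So P = C_14 = 2674440.
Non-crossing partitions of an n-element set are counted by C_n; here n = 11. So Q = C_11 = 58786.
Triangulations of a convex m-gon are counted by C_{m−2}; with m = 8 this is C_6. So R = C_6 = 132.
P + Q − R = 2674440 + 58786 − 132 = 2733094.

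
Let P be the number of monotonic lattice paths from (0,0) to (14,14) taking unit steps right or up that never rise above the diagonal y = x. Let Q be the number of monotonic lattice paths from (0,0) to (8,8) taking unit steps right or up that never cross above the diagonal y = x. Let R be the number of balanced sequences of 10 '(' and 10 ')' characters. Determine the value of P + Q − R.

2659074

Sub-diagonal monotone paths from (0,0) to (14,14) biject with Dyck paths of semilength 14, giving C_14. So P = C_14 = 2674440.
Sub-diagonal monotone paths from (0,0) to (8,8) biject with Dyck paths of semilength 8, giving C_8. So Q = C_8 = 1430.
A balanced arrangement of 10 bracket pairs is a Dyck word of semilength 10, so the count is C_10. So R = C_10 = 16796.
P + Q − R = 2674440 + 1430 − 16796 = 2659074.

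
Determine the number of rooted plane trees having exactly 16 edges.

35357670

Rooted ordered trees with n edges are counted by C_n; here n = 16.
C_16 = C(32,16)/17 = 601080390/17 = 35357670.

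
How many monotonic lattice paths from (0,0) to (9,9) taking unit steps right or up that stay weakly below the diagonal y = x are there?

4862

Monotone paths in an n×n grid that stay weakly below the diagonal are counted by C_n; here n = 9.
C_9 = 4862.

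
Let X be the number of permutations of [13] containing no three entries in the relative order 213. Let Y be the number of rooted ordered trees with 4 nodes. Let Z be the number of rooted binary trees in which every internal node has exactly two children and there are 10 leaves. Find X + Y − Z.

738043

For any fixed pattern of length 3, the pattern-avoiding permutations of [13] number C_13. So X = C_13 = 742900.
Rooted ordered (plane) trees on m nodes have m−1 edges and are counted by C_{m−1}; m = 4 gives C_3. So Y = C_3 = 5.
A full binary tree with L leaves has L−1 internal nodes and is counted by C_{L−1}; L = 10 gives C_9. So Z = C_9 = 4862.
X + Y − Z = 742900 + 5 − 4862 = 738043.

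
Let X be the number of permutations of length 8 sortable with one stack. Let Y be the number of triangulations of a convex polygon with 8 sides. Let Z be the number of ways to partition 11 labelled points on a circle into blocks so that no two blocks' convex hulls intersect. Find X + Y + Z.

60348

By Knuth's characterisation, the stack-sortable permutations of length 8 are the 231-avoiders, numbering C_8. So X = C_8 = 1430.
The number of triangulations of an 8-gon is the Catalan number C_6 (index = sides − 2). So Y = C_6 = 132.
The non-crossing partitions of [11] form a lattice of size C_11. So Z = C_11 = 58786.
X + Y + Z = 1430 + 132 + 58786 = 60348.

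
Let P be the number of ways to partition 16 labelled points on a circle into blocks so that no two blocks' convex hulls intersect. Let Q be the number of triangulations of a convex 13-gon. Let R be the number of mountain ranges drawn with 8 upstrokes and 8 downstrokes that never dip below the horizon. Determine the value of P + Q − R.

Non-crossing partitions of an n-element set are counted by C_n; here n = 16. So P = C_16 = 35357670.
A convex 13-gon is triangulated into 11 triangles, and the number of such triangulations is the Catalan number C_{13−2} = C_11. So Q = C_11 = 58786.
Paths of 8 up- and 8 down-steps that never dip below the axis are Dyck paths; their count is C_8. So R = C_8 = 1430.
P + Q − R = 35357670 + 58786 − 1430 = 35415026.

35415026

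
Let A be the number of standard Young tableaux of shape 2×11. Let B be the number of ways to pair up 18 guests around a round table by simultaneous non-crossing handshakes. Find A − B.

By the hook-length formula (or a Dyck-path bijection), SYT of shape 2×11 number C_11. So A = C_11 = 58786.
With 18 = 2·9 people, non-crossing handshake pairings are non-crossing perfect matchings on a circle, counted by C_9. So B = C_9 = 4862.
A − B = 58786 − 4862 = 53924.

53924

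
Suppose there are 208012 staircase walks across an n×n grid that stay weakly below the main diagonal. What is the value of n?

12

Such diagonal-avoiding paths in an n×n grid are counted by C_n. The Catalan number equal to 208012 is C_12.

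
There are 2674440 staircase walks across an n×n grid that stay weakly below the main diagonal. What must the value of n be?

14

Such diagonal-avoiding paths in an n×n grid are counted by C_n. Since C_14 = 2674440, the index is 14.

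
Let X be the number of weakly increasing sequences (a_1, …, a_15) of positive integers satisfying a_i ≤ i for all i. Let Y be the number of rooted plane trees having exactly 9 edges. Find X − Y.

Such sub-staircase sequences of length n are counted by C_n; here n = 15. So X = C_15 = 9694845.
Rooted ordered trees with n edges are counted by C_n; here n = 9. So Y = C_9 = 4862.
X − Y = 9694845 − 4862 = 9689983.

9689983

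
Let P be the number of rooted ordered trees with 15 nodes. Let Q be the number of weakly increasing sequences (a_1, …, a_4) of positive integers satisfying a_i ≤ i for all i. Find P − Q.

A rooted plane tree on 15 nodes has 14 edges, and such trees are counted by C_14. So P = C_14 = 2674440.
Such sub-staircase sequences of length n are counted by C_n; here n = 4. So Q = C_4 = 14.
P − Q = 2674440 − 14 = 2674426.

2674426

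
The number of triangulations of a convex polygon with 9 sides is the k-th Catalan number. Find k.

7

The number of triangulations of a 9-gon is the Catalan number C_7 (index = sides − 2).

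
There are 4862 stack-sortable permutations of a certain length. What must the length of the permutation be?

9

Stack-sortable permutations of [n] are counted by C_n, and C_9 = 4862.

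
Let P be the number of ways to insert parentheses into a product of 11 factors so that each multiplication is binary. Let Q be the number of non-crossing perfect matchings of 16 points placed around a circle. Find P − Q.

Ways to associate a product of 11 factors correspond to binary trees on 11 leaves, so the count is C_10. So P = C_10 = 16796.
Non-crossing perfect matchings of 2n points on a circle are counted by C_n; with 16 points, n = 8. So Q = C_8 = 1430.
P − Q = 16796 − 1430 = 15366.

15366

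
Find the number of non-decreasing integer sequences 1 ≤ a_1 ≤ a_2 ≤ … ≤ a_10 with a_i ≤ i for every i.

Weakly increasing sequences with a_i ≤ i biject with Dyck paths of semilength 10, so there are C_10.
C_10 = C(20,10)/11 = 184756/11 = 16796.

16796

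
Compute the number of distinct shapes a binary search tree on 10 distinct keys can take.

There are C_n binary search tree shapes on n keys; with n = 10 that is C_10.
C_10 = C_9 · 2(2·9+1)/(9+2) = 4862 · 38/11 = 16796.

16796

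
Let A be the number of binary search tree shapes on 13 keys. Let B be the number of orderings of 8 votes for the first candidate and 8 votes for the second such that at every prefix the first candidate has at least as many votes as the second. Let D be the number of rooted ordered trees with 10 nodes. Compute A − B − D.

736608

Rooted binary trees with 13 nodes (each child slot possibly empty) number C_13. So A = C_13 = 742900.
Ballot sequences with n votes each where one side never trails are Dyck words, counted by C_n; here n = 8. So B = C_8 = 1430.
A rooted plane tree on 10 nodes has 9 edges, and such trees are counted by C_9. So D = C_9 = 4862.
A − B − D = 742900 − 1430 − 4862 = 736608.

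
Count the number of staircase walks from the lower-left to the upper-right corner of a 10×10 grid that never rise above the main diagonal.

16796

Monotone paths in an n×n grid that stay weakly below the diagonal are counted by C_n; here n = 10.
C_10 = C_9 · 2(2·9+1)/(9+2) = 4862 · 38/11 = 16796.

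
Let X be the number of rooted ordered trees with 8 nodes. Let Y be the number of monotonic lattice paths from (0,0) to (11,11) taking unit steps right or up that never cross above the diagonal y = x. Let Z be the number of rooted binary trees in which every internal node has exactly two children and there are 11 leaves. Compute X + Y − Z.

42419

A rooted plane tree on 8 nodes has 7 edges, and such trees are counted by C_7. So X = C_7 = 429.
Monotone paths in an n×n grid that stay weakly below the diagonal are counted by C_n; here n = 11. So Y = C_11 = 58786.
A full binary tree with L leaves has L−1 internal nodes and is counted by C_{L−1}; L = 11 gives C_10. So Z = C_10 = 16796.
X + Y − Z = 429 + 58786 − 16796 = 42419.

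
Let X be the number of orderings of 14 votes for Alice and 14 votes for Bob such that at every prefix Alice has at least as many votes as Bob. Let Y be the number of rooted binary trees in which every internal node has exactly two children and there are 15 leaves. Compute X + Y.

Ballot sequences with n votes each where one side never trails are Dyck words, counted by C_n; here n = 14. So X = C_14 = 2674440.
Full binary trees with 15 leaves have 15−1 = 14 internal nodes, so there are C_14 of them. So Y = C_14 = 2674440.
X + Y = 2674440 + 2674440 = 5348880.

5348880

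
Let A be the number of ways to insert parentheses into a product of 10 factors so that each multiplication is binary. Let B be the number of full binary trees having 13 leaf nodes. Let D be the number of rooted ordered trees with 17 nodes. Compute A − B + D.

Ways to associate a product of 10 factors correspond to binary trees on 10 leaves, so the count is C_9. So A = C_9 = 4862.
Full binary trees with 13 leaves have 13−1 = 12 internal nodes, so there are C_12 of them. So B = C_12 = 208012.
Rooted ordered (plane) trees on m nodes have m−1 edges and are counted by C_{m−1}; m = 17 gives C_16. So D = C_16 = 35357670.
A − B + D = 4862 − 208012 + 35357670 = 35154520.

35154520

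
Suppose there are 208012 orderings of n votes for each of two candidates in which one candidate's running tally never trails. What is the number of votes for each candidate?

12

Such ballot sequences with n votes each are counted by C_n. The Catalan number equal to 208012 is C_12.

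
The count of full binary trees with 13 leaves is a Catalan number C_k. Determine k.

Full binary trees with 13 leaves have 13−1 = 12 internal nodes, so there are C_12 of them.

12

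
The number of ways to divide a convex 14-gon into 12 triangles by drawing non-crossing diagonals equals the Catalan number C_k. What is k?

Triangulations of a convex m-gon are counted by C_{m−2}; with m = 14 this is C_12.

12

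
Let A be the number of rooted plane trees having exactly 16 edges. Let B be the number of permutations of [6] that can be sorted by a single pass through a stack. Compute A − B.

35357538

A rooted plane tree with 16 edges has 17 nodes, and the count is C_16. So A = C_16 = 35357670.
Stack-sortable permutations are exactly the 231-avoiding ones, counted by C_n; here n = 6. So B = C_6 = 132.
A − B = 35357670 − 132 = 35357538.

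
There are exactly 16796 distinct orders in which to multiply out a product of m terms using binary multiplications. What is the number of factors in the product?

11

Parenthesizations of m factors are counted by C_{m−1}. Since C_10 = 16796, the index is 10.
So the index is 10, and the number of factors is 10 + 1 = 11.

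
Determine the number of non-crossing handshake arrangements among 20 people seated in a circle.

16796

Non-crossing handshake pairings of 2n people are counted by C_n; 20 people gives n = 10.
C_10 = C_9 · 2(2·9+1)/(9+2) = 4862 · 38/11 = 16796.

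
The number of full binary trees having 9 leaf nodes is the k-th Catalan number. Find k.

A full binary tree with L leaves has L−1 internal nodes and is counted by C_{L−1}; L = 9 gives C_8.

8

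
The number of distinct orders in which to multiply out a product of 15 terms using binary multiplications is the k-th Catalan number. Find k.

Bracketing 15 factors into binary products is counted by C_{15−1} = C_14.

14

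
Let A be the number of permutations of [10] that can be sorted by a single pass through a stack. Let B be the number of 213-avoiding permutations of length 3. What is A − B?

Stack-sortable permutations are exactly the 231-avoiding ones, counted by C_n; here n = 10. So A = C_10 = 16796.
Permutations of [n] avoiding any single length-3 pattern are counted by C_n; here n = 3. So B = C_3 = 5.
A − B = 16796 − 5 = 16791.

16791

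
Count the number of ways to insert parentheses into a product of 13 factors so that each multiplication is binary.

Parenthesizations of m factors correspond to full binary trees with m leaves, counted by C_{m−1}; m = 13 gives C_12.
C_12 = C(24,12)/13 = 2704156/13 = 208012.

208012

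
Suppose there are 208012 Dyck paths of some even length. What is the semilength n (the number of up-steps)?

Dyck paths of semilength n are counted by C_n. The Catalan number equal to 208012 is C_12.

12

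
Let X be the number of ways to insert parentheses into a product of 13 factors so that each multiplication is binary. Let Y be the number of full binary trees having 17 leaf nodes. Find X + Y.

35565682

Ways to associate a product of 13 factors correspond to binary trees on 13 leaves, so the count is C_12. So X = C_12 = 208012.
A full binary tree with L leaves has L−1 internal nodes and is counted by C_{L−1}; L = 17 gives C_16. So Y = C_16 = 35357670.
X + Y = 208012 + 35357670 = 35565682.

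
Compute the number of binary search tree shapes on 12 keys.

Rooted binary trees with 12 nodes (each child slot possibly empty) number C_12.
C_12 = C(24,12)/13 = 2704156/13 = 208012.

208012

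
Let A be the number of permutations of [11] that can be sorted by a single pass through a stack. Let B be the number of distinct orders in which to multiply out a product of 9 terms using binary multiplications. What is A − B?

57356

By Knuth's characterisation, the stack-sortable permutations of length 11 are the 231-avoiders, numbering C_11. So A = C_11 = 58786.
Parenthesizations of m factors correspond to full binary trees with m leaves, counted by C_{m−1}; m = 9 gives C_8. So B = C_8 = 1430.
A − B = 58786 − 1430 = 57356.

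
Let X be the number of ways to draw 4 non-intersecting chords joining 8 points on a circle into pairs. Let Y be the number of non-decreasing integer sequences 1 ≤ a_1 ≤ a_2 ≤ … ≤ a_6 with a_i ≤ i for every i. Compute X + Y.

Non-crossing perfect matchings of 2n points on a circle are counted by C_n; with 8 points, n = 4. So X = C_4 = 14.
Such sub-staircase sequences of length n are counted by C_n; here n = 6. So Y = C_6 = 132.
X + Y = 14 + 132 = 146.

146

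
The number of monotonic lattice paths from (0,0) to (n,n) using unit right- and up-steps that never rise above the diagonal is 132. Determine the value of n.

Such diagonal-avoiding paths in an n×n grid are counted by C_n. The Catalan number equal to 132 is C_6.

6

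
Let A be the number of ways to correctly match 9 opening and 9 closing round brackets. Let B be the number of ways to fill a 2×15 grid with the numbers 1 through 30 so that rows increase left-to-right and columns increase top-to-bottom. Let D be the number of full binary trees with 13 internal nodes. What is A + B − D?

Balanced strings of n pairs of brackets are counted by C_n; here n = 9. So A = C_9 = 4862.
By the hook-length formula (or a Dyck-path bijection), SYT of shape 2×15 number C_15. So B = C_15 = 9694845.
The number of full binary trees on 13 internal nodes is the Catalan number C_13. So D = C_13 = 742900.
A + B − D = 4862 + 9694845 − 742900 = 8956807.

8956807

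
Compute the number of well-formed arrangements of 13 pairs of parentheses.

742900

With 13 pairs the number of balanced bracket strings is the Catalan number C_13.
C_13 = C(26,13)/14 = 10400600/14 = 742900.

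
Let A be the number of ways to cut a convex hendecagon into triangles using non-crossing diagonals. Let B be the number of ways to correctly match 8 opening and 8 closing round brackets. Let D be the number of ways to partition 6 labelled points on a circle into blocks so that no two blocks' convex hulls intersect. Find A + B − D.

A convex 11-gon is triangulated into 9 triangles, and the number of such triangulations is the Catalan number C_{11−2} = C_9. So A = C_9 = 4862.
With 8 pairs the number of balanced bracket strings is the Catalan number C_8. So B = C_8 = 1430.
The non-crossing partitions of [6] form a lattice of size C_6. So D = C_6 = 132.
A + B − D = 4862 + 1430 − 132 = 6160.

6160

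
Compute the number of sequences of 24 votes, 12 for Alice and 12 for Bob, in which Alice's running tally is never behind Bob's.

Ballot sequences with n votes each where one side never trails are Dyck words, counted by C_n; here n = 12.
C_12 = 208012.

208012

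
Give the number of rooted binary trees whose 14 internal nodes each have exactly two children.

Full binary trees with n internal nodes are counted by C_n; here n = 14.
C_14 = C_13 · 2(2·13+1)/(13+2) = 742900 · 54/15 = 2674440.

2674440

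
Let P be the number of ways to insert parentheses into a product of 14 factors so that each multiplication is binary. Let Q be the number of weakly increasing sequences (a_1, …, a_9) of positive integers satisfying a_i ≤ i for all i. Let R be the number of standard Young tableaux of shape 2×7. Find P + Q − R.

Parenthesizations of m factors correspond to full binary trees with m leaves, counted by C_{m−1}; m = 14 gives C_13. So P = C_13 = 742900.
Weakly increasing sequences with a_i ≤ i biject with Dyck paths of semilength 9, so there are C_9. So Q = C_9 = 4862.
Standard Young tableaux of shape 2×n are counted by C_n; here n = 7. So R = C_7 = 429.
P + Q − R = 742900 + 4862 − 429 = 747333.

747333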